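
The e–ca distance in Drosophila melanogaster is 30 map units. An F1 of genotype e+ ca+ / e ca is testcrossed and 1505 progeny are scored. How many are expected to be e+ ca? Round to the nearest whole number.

A map distance of 30 map units corresponds to a recombination frequency of 0.300.
The F1 is e+ ca+ / e ca, so e+ ca is a recombinant gamete class with expected frequency r/2 = 0.300/2 = 0.1500.
Expected number = 0.1500 × 1505 = 225.75 ≈ 226.

226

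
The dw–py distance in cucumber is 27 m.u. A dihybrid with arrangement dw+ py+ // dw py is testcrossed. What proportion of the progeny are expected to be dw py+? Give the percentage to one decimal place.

A map distance of 27 m.u. corresponds to a recombination frequency of 0.270.
The F1 is dw+ py+ / dw py, so dw py+ is a recombinant gamete class with expected frequency r/2 = 0.270/2 = 0.1350.
That is 0.1350 = 13.5% of the progeny.

13.5%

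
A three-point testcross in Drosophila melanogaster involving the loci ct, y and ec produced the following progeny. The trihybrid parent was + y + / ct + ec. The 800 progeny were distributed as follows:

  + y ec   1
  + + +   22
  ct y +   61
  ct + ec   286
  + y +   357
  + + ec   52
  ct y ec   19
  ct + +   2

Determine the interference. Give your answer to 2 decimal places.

The two rarest classes, + y ec and ct + +, are the double crossovers. Comparing them with the parentals, only the ec allele has switched, so ec is the middle locus and the order is y – ec – ct.
y–ec: (41 + 3)/800 = 0.0550; ec–ct: (113 + 3)/800 = 0.1450.
Expected DCO frequency = 0.0550 × 0.1450 ≈ 0.00797; observed = 3/800 ≈ 0.00375.
Coefficient of coincidence = 0.00375/0.00797 ≈ 0.47; interference = 1 − 0.47 = 0.53.

0.53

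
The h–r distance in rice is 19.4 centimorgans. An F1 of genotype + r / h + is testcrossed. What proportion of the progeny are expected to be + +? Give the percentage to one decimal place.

A map distance of 19.4 centimorgans corresponds to a recombination frequency of 0.194.
The F1 is + r / h +, so + + is a recombinant gamete class with expected frequency r/2 = 0.194/2 = 0.0970.
That is 0.0970 = 9.7% of the progeny.

9.7%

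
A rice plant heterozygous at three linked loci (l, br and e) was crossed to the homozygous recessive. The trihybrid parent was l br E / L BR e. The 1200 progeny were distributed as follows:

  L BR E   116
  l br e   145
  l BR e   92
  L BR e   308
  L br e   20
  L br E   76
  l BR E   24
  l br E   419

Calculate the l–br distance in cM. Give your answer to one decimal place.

17.7 cM

The two rarest classes, l BR E and L br e, are the double crossovers. Comparing them with the parentals, only the br allele has switched, so br is the middle locus and the order is l – br – e.
Crossovers in the l–br interval produce the single-crossover classes L br E and l BR e (76 + 92 = 168) plus the double crossovers (44).
RF(l–br) = (168 + 44) / 1200 = 212/1200 = 0.1767 → 17.7 cM.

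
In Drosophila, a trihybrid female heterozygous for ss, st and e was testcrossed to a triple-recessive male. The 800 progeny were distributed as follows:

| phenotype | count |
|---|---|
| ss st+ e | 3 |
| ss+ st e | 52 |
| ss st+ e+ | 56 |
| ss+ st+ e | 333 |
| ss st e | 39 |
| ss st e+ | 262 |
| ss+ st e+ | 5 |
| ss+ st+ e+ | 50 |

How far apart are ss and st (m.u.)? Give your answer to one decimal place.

14.5 m.u.

The two most frequent reciprocal classes, ss+ st+ e and ss st e+, are the parental types, so the F1 was ss+ st+ e / ss st e+.
The two rarest classes, ss st+ e and ss+ st e+, are the double crossovers. Comparing them with the parentals, only the ss allele has switched, so ss is the middle locus and the order is e – ss – st.
Crossovers in the ss–st interval produce the single-crossover classes ss+ st e and ss st+ e+ (52 + 56 = 108) plus the double crossovers (8).
RF(ss–st) = (108 + 8) / 800 = 116/800 = 0.1450 → 14.5 m.u.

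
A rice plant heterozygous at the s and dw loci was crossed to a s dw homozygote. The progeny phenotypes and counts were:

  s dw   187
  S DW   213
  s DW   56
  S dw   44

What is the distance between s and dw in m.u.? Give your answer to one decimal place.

20.0 m.u.

The two most frequent classes, S DW (213) and s dw (187), are the parental types, so the F1 was S DW / s dw.
The recombinant classes are S dw and s DW: 44 + 56 = 100.
Recombination frequency = 100/500 = 0.2000 ≈ 20.0%, i.e. 20.0 m.u.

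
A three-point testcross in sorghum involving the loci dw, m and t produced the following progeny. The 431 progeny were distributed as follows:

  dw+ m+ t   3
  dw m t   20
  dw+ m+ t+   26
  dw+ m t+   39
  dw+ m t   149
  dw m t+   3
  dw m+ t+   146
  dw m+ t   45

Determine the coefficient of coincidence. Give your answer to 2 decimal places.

0.55

The two most frequent reciprocal classes, dw m+ t+ and dw+ m t, are the parental types, so the F1 was dw m+ t+ / dw+ m t.
The two rarest classes, dw m t+ and dw+ m+ t, are the double crossovers. Comparing them with the parentals, only the m allele has switched, so m is the middle locus and the order is t – m – dw.
t–m: (84 + 6)/431 = 0.2088; m–dw: (46 + 6)/431 = 0.1206.
Expected DCO frequency = 0.2088 × 0.1206 ≈ 0.02518; observed = 6/431 ≈ 0.01392.
Coefficient of coincidence = 0.01392/0.02518 ≈ 0.55.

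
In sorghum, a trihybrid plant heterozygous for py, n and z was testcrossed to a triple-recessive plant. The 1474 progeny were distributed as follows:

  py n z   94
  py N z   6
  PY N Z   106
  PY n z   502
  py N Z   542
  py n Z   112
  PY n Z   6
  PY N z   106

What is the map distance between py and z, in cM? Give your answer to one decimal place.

14.4 cM

The two most frequent reciprocal classes, PY n z and py N Z, are the parental types, so the F1 was PY n z / py N Z.
The two rarest classes, PY n Z and py N z, are the double crossovers. Comparing them with the parentals, only the z allele has switched, so z is the middle locus and the order is n – z – py.
Crossovers in the z–py interval produce the single-crossover classes py n z and PY N Z (94 + 106 = 200) plus the double crossovers (12).
RF(z–py) = (200 + 12) / 1474 = 212/1474 = 0.1438 → 14.4 cM.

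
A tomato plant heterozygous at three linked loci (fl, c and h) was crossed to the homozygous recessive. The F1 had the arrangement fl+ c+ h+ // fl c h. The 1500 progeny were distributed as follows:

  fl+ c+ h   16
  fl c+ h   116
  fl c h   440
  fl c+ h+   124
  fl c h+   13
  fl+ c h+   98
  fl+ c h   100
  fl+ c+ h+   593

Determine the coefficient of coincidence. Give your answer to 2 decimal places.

0.71

The two rarest classes, fl+ c+ h and fl c h+, are the double crossovers. Comparing them with the parentals, only the h allele has switched, so h is the middle locus and the order is c – h – fl.
c–h: (214 + 29)/1500 = 0.1620; h–fl: (224 + 29)/1500 = 0.1687.
Expected DCO frequency = 0.1620 × 0.1687 ≈ 0.02733; observed = 29/1500 ≈ 0.01933.
Coefficient of coincidence = 0.01933/0.02733 ≈ 0.71.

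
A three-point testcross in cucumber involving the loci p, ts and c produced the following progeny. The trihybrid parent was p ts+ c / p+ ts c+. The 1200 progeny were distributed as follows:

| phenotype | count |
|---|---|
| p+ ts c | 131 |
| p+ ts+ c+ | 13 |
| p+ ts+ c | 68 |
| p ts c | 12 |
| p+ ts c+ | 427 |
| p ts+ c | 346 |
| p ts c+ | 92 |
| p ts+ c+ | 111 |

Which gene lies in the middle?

ts

The two rarest classes, p ts c and p+ ts+ c+, are the double crossovers. Comparing them with the parentals, only the ts allele has switched, so ts is the middle locus and the order is p – ts – c.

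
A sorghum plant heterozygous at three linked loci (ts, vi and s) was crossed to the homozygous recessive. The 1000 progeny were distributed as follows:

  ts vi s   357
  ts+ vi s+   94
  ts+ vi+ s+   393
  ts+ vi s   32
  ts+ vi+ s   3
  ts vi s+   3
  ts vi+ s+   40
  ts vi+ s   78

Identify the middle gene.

s

The two most frequent reciprocal classes, ts+ vi+ s+ and ts vi s, are the parental types, so the F1 was ts+ vi+ s+ / ts vi s.
The two rarest classes, ts+ vi+ s and ts vi s+, are the double crossovers. Comparing them with the parentals, only the s allele has switched, so s is the middle locus and the order is ts – s – vi.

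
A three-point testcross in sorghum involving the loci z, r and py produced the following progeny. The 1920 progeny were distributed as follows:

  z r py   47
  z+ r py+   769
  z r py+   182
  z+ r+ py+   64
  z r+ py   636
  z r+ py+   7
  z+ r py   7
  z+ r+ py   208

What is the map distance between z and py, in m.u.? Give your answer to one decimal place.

The two most frequent reciprocal classes, z r+ py and z+ r py+, are the parental types, so the F1 was z r+ py / z+ r py+.
The two rarest classes, z r+ py+ and z+ r py, are the double crossovers. Comparing them with the parentals, only the py allele has switched, so py is the middle locus and the order is r – py – z.
Crossovers in the py–z interval produce the single-crossover classes z+ r+ py and z r py+ (208 + 182 = 390) plus the double crossovers (14).
RF(py–z) = (390 + 14) / 1920 = 404/1920 = 0.2104 → 21.0 m.u.

21.0 m.u.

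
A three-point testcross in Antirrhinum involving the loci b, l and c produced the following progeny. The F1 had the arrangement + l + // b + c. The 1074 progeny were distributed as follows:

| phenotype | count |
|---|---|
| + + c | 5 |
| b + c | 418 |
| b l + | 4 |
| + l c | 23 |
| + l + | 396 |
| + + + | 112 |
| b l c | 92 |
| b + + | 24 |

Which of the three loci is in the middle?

b

The two rarest classes, b l + and + + c, are the double crossovers. Comparing them with the parentals, only the b allele has switched, so b is the middle locus and the order is c – b – l.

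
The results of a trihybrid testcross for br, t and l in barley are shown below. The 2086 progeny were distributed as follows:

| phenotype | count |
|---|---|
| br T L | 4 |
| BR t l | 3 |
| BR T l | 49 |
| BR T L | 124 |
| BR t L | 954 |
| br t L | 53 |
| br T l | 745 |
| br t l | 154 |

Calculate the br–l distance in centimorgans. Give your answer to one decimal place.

5.2 centimorgans

The two most frequent reciprocal classes, br T l and BR t L, are the parental types, so the F1 was br T l / BR t L.
The two rarest classes, br T L and BR t l, are the double crossovers. Comparing them with the parentals, only the l allele has switched, so l is the middle locus and the order is br – l – t.
Crossovers in the br–l interval produce the single-crossover classes BR T l and br t L (49 + 53 = 102) plus the double crossovers (7).
RF(br–l) = (102 + 7) / 2086 = 109/2086 = 0.0523 → 5.2 centimorgans.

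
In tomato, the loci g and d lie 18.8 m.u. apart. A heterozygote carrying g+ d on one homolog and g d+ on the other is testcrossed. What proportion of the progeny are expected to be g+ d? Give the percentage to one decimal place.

40.6%

A map distance of 18.8 m.u. corresponds to a recombination frequency of 0.188.
The F1 is g+ d / g d+, so g+ d is a parental gamete class with expected frequency (1 − r)/2 = 0.812/2 = 0.4060.
That is 0.4060 = 40.6% of the progeny.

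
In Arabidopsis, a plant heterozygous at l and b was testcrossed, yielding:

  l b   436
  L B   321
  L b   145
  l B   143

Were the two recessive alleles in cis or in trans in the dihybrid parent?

cis

The two most frequent classes are L B (321) and l b (436); these are the parental (non-recombinant) types.
So the F1 carried L B on one chromosome and l b on the other — the recessive alleles are on the same chromosome (cis / coupling).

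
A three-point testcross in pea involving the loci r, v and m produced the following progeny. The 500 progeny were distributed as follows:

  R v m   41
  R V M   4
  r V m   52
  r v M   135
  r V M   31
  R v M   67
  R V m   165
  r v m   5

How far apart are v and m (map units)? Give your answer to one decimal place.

16.2 map units

The two most frequent reciprocal classes, R V m and r v M, are the parental types, so the F1 was R V m / r v M.
The two rarest classes, R V M and r v m, are the double crossovers. Comparing them with the parentals, only the m allele has switched, so m is the middle locus and the order is r – m – v.
Crossovers in the m–v interval produce the single-crossover classes R v m and r V M (41 + 31 = 72) plus the double crossovers (9).
RF(m–v) = (72 + 9) / 500 = 81/500 = 0.1620 → 16.2 map units.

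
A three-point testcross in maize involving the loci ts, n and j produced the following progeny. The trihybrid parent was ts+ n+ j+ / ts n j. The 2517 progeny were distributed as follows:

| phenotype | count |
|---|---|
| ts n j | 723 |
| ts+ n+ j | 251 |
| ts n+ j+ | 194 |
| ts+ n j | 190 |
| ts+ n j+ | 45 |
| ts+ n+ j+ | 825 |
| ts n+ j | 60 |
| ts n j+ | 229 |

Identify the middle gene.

n

The two rarest classes, ts+ n j+ and ts n+ j, are the double crossovers. Comparing them with the parentals, only the n allele has switched, so n is the middle locus and the order is ts – n – j.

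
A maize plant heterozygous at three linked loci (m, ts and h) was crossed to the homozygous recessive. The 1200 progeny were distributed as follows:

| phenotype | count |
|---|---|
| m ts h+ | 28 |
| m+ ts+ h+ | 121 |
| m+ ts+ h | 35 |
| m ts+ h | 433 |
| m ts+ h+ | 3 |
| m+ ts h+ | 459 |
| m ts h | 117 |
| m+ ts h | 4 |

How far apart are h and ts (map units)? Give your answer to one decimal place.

20.4 map units

The two most frequent reciprocal classes, m ts+ h and m+ ts h+, are the parental types, so the F1 was m ts+ h / m+ ts h+.
The two rarest classes, m ts+ h+ and m+ ts h, are the double crossovers. Comparing them with the parentals, only the h allele has switched, so h is the middle locus and the order is ts – h – m.
Crossovers in the ts–h interval produce the single-crossover classes m ts h and m+ ts+ h+ (117 + 121 = 238) plus the double crossovers (7).
RF(ts–h) = (238 + 7) / 1200 = 245/1200 = 0.2042 → 20.4 map units.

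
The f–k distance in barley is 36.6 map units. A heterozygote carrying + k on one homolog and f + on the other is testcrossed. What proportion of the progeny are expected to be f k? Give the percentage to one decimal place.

A map distance of 36.6 map units corresponds to a recombination frequency of 0.366.
The F1 is + k / f +, so f k is a recombinant gamete class with expected frequency r/2 = 0.366/2 = 0.1830.
That is 0.1830 = 18.3% of the progeny.

18.3%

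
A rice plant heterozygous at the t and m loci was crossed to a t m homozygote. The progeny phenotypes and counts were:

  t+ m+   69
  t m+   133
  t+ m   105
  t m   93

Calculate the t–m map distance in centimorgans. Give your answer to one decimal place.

The two most frequent classes, t+ m (105) and t m+ (133), are the parental types, so the F1 was t+ m / t m+.
The recombinant classes are t+ m+ and t m: 69 + 93 = 162.
Recombination frequency = 162/400 = 0.4050 ≈ 40.5%, i.e. 40.5 centimorgans.

40.5 centimorgans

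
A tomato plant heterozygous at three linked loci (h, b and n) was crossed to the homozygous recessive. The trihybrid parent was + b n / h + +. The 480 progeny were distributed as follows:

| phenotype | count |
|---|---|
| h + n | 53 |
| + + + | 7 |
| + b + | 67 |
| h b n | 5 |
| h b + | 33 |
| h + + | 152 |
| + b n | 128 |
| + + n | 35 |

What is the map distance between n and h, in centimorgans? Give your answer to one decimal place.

27.5 centimorgans

The two rarest classes, h b n and + + +, are the double crossovers. Comparing them with the parentals, only the h allele has switched, so h is the middle locus and the order is n – h – b.
Crossovers in the n–h interval produce the single-crossover classes + b + and h + n (67 + 53 = 120) plus the double crossovers (12).
RF(n–h) = (120 + 12) / 480 = 132/480 = 0.2750 → 27.5 centimorgans.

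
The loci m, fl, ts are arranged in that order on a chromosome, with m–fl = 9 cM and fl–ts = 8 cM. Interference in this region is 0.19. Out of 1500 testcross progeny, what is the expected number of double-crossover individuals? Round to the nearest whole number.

Map distances give recombination frequencies of 0.090 and 0.080 for the two intervals.
With interference 0.19 (so coincidence = 0.81), expected double-crossover frequency = 0.090 × 0.080 × 0.81 = 0.00583.
Expected number = 0.00583 × 1500 = 8.75 ≈ 9.

9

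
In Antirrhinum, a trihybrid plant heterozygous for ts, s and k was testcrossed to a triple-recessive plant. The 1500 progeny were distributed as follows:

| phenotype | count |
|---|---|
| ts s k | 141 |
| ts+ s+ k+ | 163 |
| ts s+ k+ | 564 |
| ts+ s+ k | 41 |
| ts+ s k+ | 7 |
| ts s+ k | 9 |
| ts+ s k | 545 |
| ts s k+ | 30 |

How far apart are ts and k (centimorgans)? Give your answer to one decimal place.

21.3 centimorgans

The two most frequent reciprocal classes, ts s+ k+ and ts+ s k, are the parental types, so the F1 was ts s+ k+ / ts+ s k.
The two rarest classes, ts s+ k and ts+ s k+, are the double crossovers. Comparing them with the parentals, only the k allele has switched, so k is the middle locus and the order is s – k – ts.
Crossovers in the k–ts interval produce the single-crossover classes ts+ s+ k+ and ts s k (163 + 141 = 304) plus the double crossovers (16).
RF(k–ts) = (304 + 16) / 1500 = 320/1500 = 0.2133 → 21.3 centimorgans.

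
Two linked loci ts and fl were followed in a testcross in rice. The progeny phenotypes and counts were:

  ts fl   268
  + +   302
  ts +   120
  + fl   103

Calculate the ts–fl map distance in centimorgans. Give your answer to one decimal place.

The two most frequent classes, + + (302) and ts fl (268), are the parental types, so the F1 was + + / ts fl.
The recombinant classes are + fl and ts +: 103 + 120 = 223.
Recombination frequency = 223/793 = 0.2812 ≈ 28.1%, i.e. 28.1 centimorgans.

28.1 centimorgans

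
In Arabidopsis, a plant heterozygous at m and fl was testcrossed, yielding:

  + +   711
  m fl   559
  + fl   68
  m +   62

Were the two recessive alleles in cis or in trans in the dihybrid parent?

The two most frequent classes are + + (711) and m fl (559); these are the parental (non-recombinant) types.
So the F1 carried + + on one chromosome and m fl on the other — the recessive alleles are on the same chromosome (cis / coupling).

cis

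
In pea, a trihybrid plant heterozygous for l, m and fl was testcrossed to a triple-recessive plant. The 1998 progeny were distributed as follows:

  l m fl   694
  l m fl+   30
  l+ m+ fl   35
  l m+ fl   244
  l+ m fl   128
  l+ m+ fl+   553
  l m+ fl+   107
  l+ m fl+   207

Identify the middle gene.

fl

The two most frequent reciprocal classes, l+ m+ fl+ and l m fl, are the parental types, so the F1 was l+ m+ fl+ / l m fl.
The two rarest classes, l+ m+ fl and l m fl+, are the double crossovers. Comparing them with the parentals, only the fl allele has switched, so fl is the middle locus and the order is m – fl – l.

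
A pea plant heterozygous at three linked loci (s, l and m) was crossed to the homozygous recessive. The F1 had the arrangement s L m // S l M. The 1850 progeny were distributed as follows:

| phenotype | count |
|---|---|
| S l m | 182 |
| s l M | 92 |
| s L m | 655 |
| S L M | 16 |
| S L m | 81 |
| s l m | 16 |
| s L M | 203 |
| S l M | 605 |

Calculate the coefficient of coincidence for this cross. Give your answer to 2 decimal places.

0.69

The two rarest classes, s l m and S L M, are the double crossovers. Comparing them with the parentals, only the l allele has switched, so l is the middle locus and the order is s – l – m.
s–l: (173 + 32)/1850 = 0.1108; l–m: (385 + 32)/1850 = 0.2254.
Expected DCO frequency = 0.1108 × 0.2254 ≈ 0.02497; observed = 32/1850 ≈ 0.01730.
Coefficient of coincidence = 0.01730/0.02497 ≈ 0.69.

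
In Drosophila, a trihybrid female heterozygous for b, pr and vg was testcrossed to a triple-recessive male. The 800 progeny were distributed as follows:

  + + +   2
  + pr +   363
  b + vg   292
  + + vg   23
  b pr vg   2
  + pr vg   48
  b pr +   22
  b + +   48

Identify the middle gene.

The two most frequent reciprocal classes, b + vg and + pr +, are the parental types, so the F1 was b + vg / + pr +.
The two rarest classes, b pr vg and + + +, are the double crossovers. Comparing them with the parentals, only the pr allele has switched, so pr is the middle locus and the order is vg – pr – b.

pr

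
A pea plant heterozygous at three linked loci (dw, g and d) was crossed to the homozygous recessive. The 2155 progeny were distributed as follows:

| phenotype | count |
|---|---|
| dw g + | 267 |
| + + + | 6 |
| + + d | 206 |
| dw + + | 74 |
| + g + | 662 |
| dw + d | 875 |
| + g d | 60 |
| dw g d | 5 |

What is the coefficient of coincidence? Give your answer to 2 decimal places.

The two most frequent reciprocal classes, dw + d and + g +, are the parental types, so the F1 was dw + d / + g +.
The two rarest classes, dw g d and + + +, are the double crossovers. Comparing them with the parentals, only the g allele has switched, so g is the middle locus and the order is d – g – dw.
d–g: (134 + 11)/2155 = 0.0673; g–dw: (473 + 11)/2155 = 0.2246.
Expected DCO frequency = 0.0673 × 0.2246 ≈ 0.01512; observed = 11/2155 ≈ 0.00510.
Coefficient of coincidence = 0.00510/0.01512 ≈ 0.34.

0.34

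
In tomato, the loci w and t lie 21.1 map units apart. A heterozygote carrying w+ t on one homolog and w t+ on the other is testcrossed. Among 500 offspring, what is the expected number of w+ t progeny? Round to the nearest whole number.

A map distance of 21.1 map units corresponds to a recombination frequency of 0.211.
The F1 is w+ t / w t+, so w+ t is a parental gamete class with expected frequency (1 − r)/2 = 0.789/2 = 0.3945.
Expected number = 0.3945 × 500 = 197.25 ≈ 197.

197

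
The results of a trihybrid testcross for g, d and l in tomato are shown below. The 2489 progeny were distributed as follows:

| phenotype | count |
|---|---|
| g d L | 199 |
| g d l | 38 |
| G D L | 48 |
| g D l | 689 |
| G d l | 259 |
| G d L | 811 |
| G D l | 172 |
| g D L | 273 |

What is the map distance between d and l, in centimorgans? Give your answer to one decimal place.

The two most frequent reciprocal classes, g D l and G d L, are the parental types, so the F1 was g D l / G d L.
The two rarest classes, g d l and G D L, are the double crossovers. Comparing them with the parentals, only the d allele has switched, so d is the middle locus and the order is l – d – g.
Crossovers in the l–d interval produce the single-crossover classes g D L and G d l (273 + 259 = 532) plus the double crossovers (86).
RF(l–d) = (532 + 86) / 2489 = 618/2489 = 0.2483 → 24.8 centimorgans.

24.8 centimorgans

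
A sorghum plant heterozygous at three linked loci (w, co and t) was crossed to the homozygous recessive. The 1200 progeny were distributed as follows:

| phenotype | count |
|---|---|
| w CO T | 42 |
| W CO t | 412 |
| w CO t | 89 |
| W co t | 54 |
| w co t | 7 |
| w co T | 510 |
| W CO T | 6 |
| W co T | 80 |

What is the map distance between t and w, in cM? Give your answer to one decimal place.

The two most frequent reciprocal classes, W CO t and w co T, are the parental types, so the F1 was W CO t / w co T.
The two rarest classes, W CO T and w co t, are the double crossovers. Comparing them with the parentals, only the t allele has switched, so t is the middle locus and the order is w – t – co.
Crossovers in the w–t interval produce the single-crossover classes w CO t and W co T (89 + 80 = 169) plus the double crossovers (13).
RF(w–t) = (169 + 13) / 1200 = 182/1200 = 0.1517 → 15.2 cM.

15.2 cM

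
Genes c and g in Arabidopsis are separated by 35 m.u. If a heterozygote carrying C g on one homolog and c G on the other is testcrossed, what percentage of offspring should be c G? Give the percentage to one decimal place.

A map distance of 35 m.u. corresponds to a recombination frequency of 0.350.
The F1 is C g / c G, so c G is a parental gamete class with expected frequency (1 − r)/2 = 0.650/2 = 0.3250.
That is 0.3250 = 32.5% of the progeny.

32.5%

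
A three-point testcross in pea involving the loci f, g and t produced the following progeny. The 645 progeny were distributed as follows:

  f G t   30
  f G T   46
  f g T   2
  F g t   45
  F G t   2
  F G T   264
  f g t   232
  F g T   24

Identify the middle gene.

t

The two most frequent reciprocal classes, f g t and F G T, are the parental types, so the F1 was f g t / F G T.
The two rarest classes, f g T and F G t, are the double crossovers. Comparing them with the parentals, only the t allele has switched, so t is the middle locus and the order is f – t – g.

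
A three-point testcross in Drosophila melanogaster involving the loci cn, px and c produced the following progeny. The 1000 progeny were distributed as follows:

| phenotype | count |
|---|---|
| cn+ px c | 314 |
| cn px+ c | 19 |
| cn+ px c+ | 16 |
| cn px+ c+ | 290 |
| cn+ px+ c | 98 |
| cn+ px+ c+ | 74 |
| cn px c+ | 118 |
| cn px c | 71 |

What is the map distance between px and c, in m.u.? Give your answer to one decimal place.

25.1 m.u.

The two most frequent reciprocal classes, cn px+ c+ and cn+ px c, are the parental types, so the F1 was cn px+ c+ / cn+ px c.
The two rarest classes, cn px+ c and cn+ px c+, are the double crossovers. Comparing them with the parentals, only the c allele has switched, so c is the middle locus and the order is cn – c – px.
Crossovers in the c–px interval produce the single-crossover classes cn px c+ and cn+ px+ c (118 + 98 = 216) plus the double crossovers (35).
RF(c–px) = (216 + 35) / 1000 = 251/1000 = 0.2510 → 25.1 m.u.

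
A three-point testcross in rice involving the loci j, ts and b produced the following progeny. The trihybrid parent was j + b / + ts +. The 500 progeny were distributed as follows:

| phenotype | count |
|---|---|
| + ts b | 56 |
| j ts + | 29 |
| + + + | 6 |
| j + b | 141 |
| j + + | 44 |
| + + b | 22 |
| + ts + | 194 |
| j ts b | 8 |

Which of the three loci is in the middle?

The two rarest classes, j ts b and + + +, are the double crossovers. Comparing them with the parentals, only the ts allele has switched, so ts is the middle locus and the order is j – ts – b.

ts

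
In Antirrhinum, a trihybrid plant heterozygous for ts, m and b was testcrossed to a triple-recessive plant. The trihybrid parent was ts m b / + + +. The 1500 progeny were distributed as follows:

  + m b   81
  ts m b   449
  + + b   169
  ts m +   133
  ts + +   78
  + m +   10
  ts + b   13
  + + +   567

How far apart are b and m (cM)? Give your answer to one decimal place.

The two rarest classes, ts + b and + m +, are the double crossovers. Comparing them with the parentals, only the m allele has switched, so m is the middle locus and the order is b – m – ts.
Crossovers in the b–m interval produce the single-crossover classes ts m + and + + b (133 + 169 = 302) plus the double crossovers (23).
RF(b–m) = (302 + 23) / 1500 = 325/1500 = 0.2167 → 21.7 cM.

21.7 cM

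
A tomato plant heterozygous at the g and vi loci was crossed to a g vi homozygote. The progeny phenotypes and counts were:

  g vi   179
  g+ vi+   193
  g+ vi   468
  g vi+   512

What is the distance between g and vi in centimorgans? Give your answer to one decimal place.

The two most frequent classes, g+ vi (468) and g vi+ (512), are the parental types, so the F1 was g+ vi / g vi+.
The recombinant classes are g+ vi+ and g vi: 193 + 179 = 372.
Recombination frequency = 372/1352 = 0.2751 ≈ 27.5%, i.e. 27.5 centimorgans.

27.5 centimorgans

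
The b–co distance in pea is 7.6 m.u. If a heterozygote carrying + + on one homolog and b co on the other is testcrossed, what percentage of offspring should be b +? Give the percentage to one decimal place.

A map distance of 7.6 m.u. corresponds to a recombination frequency of 0.076.
The F1 is + + / b co, so b + is a recombinant gamete class with expected frequency r/2 = 0.076/2 = 0.0380.
That is 0.0380 = 3.8% of the progeny.

3.8%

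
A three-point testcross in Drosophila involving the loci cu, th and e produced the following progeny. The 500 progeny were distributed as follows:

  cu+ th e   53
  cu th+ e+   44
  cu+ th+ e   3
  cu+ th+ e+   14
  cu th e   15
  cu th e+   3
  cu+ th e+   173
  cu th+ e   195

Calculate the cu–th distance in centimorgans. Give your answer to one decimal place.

The two most frequent reciprocal classes, cu th+ e and cu+ th e+, are the parental types, so the F1 was cu th+ e / cu+ th e+.
The two rarest classes, cu+ th+ e and cu th e+, are the double crossovers. Comparing them with the parentals, only the cu allele has switched, so cu is the middle locus and the order is th – cu – e.
Crossovers in the th–cu interval produce the single-crossover classes cu th e and cu+ th+ e+ (15 + 14 = 29) plus the double crossovers (6).
RF(th–cu) = (29 + 6) / 500 = 35/500 = 0.0700 → 7.0 centimorgans.

7.0 centimorgans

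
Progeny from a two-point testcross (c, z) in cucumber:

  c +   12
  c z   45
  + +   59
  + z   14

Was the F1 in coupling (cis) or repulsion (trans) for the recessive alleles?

cis

The two most frequent classes are + + (59) and c z (45); these are the parental (non-recombinant) types.
So the F1 carried + + on one chromosome and c z on the other — the recessive alleles are on the same chromosome (cis / coupling).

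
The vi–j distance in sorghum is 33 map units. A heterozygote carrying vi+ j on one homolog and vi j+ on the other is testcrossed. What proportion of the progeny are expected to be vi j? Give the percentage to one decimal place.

16.5%

A map distance of 33 map units corresponds to a recombination frequency of 0.330.
The F1 is vi+ j / vi j+, so vi j is a recombinant gamete class with expected frequency r/2 = 0.330/2 = 0.1650.
That is 0.1650 = 16.5% of the progeny.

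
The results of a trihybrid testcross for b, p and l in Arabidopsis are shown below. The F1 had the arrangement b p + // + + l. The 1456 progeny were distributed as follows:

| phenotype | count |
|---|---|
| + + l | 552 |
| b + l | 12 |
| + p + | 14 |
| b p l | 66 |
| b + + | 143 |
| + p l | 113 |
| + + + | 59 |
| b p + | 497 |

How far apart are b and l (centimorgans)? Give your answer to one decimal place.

The two rarest classes, + p + and b + l, are the double crossovers. Comparing them with the parentals, only the b allele has switched, so b is the middle locus and the order is l – b – p.
Crossovers in the l–b interval produce the single-crossover classes b p l and + + + (66 + 59 = 125) plus the double crossovers (26).
RF(l–b) = (125 + 26) / 1456 = 151/1456 = 0.1037 → 10.4 centimorgans.

10.4 centimorgans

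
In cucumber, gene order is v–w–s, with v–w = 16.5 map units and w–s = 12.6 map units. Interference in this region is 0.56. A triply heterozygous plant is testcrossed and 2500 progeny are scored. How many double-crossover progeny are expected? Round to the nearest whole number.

Map distances give recombination frequencies of 0.165 and 0.126 for the two intervals.
With interference 0.56 (so coincidence = 0.44), expected double-crossover frequency = 0.165 × 0.126 × 0.44 = 0.00915.
Expected number = 0.00915 × 2500 = 22.87 ≈ 23.

23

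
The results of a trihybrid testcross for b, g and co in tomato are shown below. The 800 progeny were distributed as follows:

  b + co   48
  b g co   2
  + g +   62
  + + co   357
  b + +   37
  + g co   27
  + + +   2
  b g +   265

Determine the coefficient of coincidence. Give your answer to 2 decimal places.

The two most frequent reciprocal classes, b g + and + + co, are the parental types, so the F1 was b g + / + + co.
The two rarest classes, b g co and + + +, are the double crossovers. Comparing them with the parentals, only the co allele has switched, so co is the middle locus and the order is g – co – b.
g–co: (64 + 4)/800 = 0.0850; co–b: (110 + 4)/800 = 0.1425.
Expected DCO frequency = 0.0850 × 0.1425 ≈ 0.01211; observed = 4/800 ≈ 0.00500.
Coefficient of coincidence = 0.00500/0.01211 ≈ 0.41.

0.41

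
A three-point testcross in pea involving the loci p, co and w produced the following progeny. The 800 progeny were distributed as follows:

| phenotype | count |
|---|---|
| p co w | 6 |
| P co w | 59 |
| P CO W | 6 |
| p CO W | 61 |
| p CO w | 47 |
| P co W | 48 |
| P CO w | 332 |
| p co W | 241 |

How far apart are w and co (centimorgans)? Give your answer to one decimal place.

16.5 centimorgans

The two most frequent reciprocal classes, P CO w and p co W, are the parental types, so the F1 was P CO w / p co W.
The two rarest classes, P CO W and p co w, are the double crossovers. Comparing them with the parentals, only the w allele has switched, so w is the middle locus and the order is co – w – p.
Crossovers in the co–w interval produce the single-crossover classes P co w and p CO W (59 + 61 = 120) plus the double crossovers (12).
RF(co–w) = (120 + 12) / 800 = 132/800 = 0.1650 → 16.5 centimorgans.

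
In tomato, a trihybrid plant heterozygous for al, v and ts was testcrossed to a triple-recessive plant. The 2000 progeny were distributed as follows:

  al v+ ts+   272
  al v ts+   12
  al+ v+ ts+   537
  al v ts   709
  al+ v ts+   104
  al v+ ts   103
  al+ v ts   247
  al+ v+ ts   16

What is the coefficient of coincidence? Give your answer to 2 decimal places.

The two most frequent reciprocal classes, al+ v+ ts+ and al v ts, are the parental types, so the F1 was al+ v+ ts+ / al v ts.
The two rarest classes, al+ v+ ts and al v ts+, are the double crossovers. Comparing them with the parentals, only the ts allele has switched, so ts is the middle locus and the order is v – ts – al.
v–ts: (207 + 28)/2000 = 0.1175; ts–al: (519 + 28)/2000 = 0.2735.
Expected DCO frequency = 0.1175 × 0.2735 ≈ 0.03214; observed = 28/2000 ≈ 0.01400.
Coefficient of coincidence = 0.01400/0.03214 ≈ 0.44.

0.44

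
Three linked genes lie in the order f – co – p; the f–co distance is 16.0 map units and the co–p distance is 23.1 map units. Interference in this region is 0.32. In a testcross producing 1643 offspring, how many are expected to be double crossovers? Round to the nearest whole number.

41

Map distances give recombination frequencies of 0.160 and 0.231 for the two intervals.
With interference 0.32 (so coincidence = 0.68), expected double-crossover frequency = 0.160 × 0.231 × 0.68 = 0.02513.
Expected number = 0.02513 × 1643 = 41.29 ≈ 41.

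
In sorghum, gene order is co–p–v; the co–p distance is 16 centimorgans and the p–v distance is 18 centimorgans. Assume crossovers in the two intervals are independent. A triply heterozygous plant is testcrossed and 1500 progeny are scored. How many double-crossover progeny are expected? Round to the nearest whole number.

Map distances give recombination frequencies of 0.160 and 0.180 for the two intervals.
With no interference, expected double-crossover frequency = 0.160 × 0.180 = 0.02880.
Expected number = 0.02880 × 1500 = 43.20 ≈ 43.

43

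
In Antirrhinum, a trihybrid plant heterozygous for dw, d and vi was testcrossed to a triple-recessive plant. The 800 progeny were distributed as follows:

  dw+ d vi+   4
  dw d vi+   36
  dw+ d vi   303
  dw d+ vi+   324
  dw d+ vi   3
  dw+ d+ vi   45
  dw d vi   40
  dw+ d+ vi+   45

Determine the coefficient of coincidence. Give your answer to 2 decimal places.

0.69

The two most frequent reciprocal classes, dw d+ vi+ and dw+ d vi, are the parental types, so the F1 was dw d+ vi+ / dw+ d vi.
The two rarest classes, dw d+ vi and dw+ d vi+, are the double crossovers. Comparing them with the parentals, only the vi allele has switched, so vi is the middle locus and the order is d – vi – dw.
d–vi: (81 + 7)/800 = 0.1100; vi–dw: (85 + 7)/800 = 0.1150.
Expected DCO frequency = 0.1100 × 0.1150 ≈ 0.01265; observed = 7/800 ≈ 0.00875.
Coefficient of coincidence = 0.00875/0.01265 ≈ 0.69.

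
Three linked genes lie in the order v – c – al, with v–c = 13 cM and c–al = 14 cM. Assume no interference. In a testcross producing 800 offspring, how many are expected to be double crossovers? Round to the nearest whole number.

15

Map distances give recombination frequencies of 0.130 and 0.140 for the two intervals.
With no interference, expected double-crossover frequency = 0.130 × 0.140 = 0.01820.
Expected number = 0.01820 × 800 = 14.56 ≈ 15.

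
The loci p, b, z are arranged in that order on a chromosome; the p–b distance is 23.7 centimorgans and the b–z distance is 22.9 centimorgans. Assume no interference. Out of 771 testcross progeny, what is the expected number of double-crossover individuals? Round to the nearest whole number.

42

Map distances give recombination frequencies of 0.237 and 0.229 for the two intervals.
With no interference, expected double-crossover frequency = 0.237 × 0.229 = 0.05427.
Expected number = 0.05427 × 771 = 41.84 ≈ 42.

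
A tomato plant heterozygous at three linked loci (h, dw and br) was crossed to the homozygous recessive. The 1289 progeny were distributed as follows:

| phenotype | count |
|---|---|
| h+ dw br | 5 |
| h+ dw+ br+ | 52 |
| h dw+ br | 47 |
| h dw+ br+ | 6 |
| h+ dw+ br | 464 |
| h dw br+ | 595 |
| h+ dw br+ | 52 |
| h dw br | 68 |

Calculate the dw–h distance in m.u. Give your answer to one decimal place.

The two most frequent reciprocal classes, h+ dw+ br and h dw br+, are the parental types, so the F1 was h+ dw+ br / h dw br+.
The two rarest classes, h+ dw br and h dw+ br+, are the double crossovers. Comparing them with the parentals, only the dw allele has switched, so dw is the middle locus and the order is br – dw – h.
Crossovers in the dw–h interval produce the single-crossover classes h dw+ br and h+ dw br+ (47 + 52 = 99) plus the double crossovers (11).
RF(dw–h) = (99 + 11) / 1289 = 110/1289 = 0.0853 → 8.5 m.u.

8.5 m.u.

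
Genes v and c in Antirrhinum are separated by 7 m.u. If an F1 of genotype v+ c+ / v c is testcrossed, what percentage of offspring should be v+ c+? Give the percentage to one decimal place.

A map distance of 7 m.u. corresponds to a recombination frequency of 0.070.
The F1 is v+ c+ / v c, so v+ c+ is a parental gamete class with expected frequency (1 − r)/2 = 0.930/2 = 0.4650.
That is 0.4650 = 46.5% of the progeny.

46.5%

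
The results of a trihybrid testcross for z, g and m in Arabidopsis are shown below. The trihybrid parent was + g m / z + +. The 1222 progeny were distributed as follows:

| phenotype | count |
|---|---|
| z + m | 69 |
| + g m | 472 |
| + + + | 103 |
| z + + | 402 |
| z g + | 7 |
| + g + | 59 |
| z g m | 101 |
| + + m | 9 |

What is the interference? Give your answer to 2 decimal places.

The two rarest classes, + + m and z g +, are the double crossovers. Comparing them with the parentals, only the g allele has switched, so g is the middle locus and the order is z – g – m.
z–g: (204 + 16)/1222 = 0.1800; g–m: (128 + 16)/1222 = 0.1178.
Expected DCO frequency = 0.1800 × 0.1178 ≈ 0.02120; observed = 16/1222 ≈ 0.01309.
Coefficient of coincidence = 0.01309/0.02120 ≈ 0.62; interference = 1 − 0.62 = 0.38.

0.38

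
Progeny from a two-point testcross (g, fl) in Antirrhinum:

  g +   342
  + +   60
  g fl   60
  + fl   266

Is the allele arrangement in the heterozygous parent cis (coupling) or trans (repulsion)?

trans

The two most frequent classes are + fl (266) and g + (342); these are the parental (non-recombinant) types.
So the F1 carried + fl on one chromosome and g + on the other — the recessive alleles are on opposite chromosomes (trans / repulsion).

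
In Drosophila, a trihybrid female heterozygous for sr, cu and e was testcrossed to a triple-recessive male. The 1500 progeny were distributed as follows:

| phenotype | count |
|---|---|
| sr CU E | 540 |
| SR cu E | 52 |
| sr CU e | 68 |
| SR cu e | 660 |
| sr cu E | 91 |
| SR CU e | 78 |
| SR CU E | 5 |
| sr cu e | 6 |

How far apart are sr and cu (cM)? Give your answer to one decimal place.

The two most frequent reciprocal classes, sr CU E and SR cu e, are the parental types, so the F1 was sr CU E / SR cu e.
The two rarest classes, SR CU E and sr cu e, are the double crossovers. Comparing them with the parentals, only the sr allele has switched, so sr is the middle locus and the order is cu – sr – e.
Crossovers in the cu–sr interval produce the single-crossover classes sr cu E and SR CU e (91 + 78 = 169) plus the double crossovers (11).
RF(cu–sr) = (169 + 11) / 1500 = 180/1500 = 0.1200 → 12.0 cM.

12.0 cM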